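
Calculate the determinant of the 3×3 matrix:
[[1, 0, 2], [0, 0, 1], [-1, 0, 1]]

Expansion along first row:
det = 1·det([[0,1],[0,1]]) - 0·det([[0,1],[-1,1]]) + 2·det([[0,0],[-1,0]])
    = 1·(0·1 - 1·0) - 0·(0·1 - 1·-1) + 2·(0·0 - 0·-1)
    = 1·0 - 0·1 + 2·0
    = 0 + 0 + 0 = 0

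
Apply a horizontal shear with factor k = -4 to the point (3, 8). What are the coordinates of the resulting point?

Shear matrix for horizontal shear with factor k = -4:
[[1, -4], [0, 1]]
Result: (3, 8) → (-29, 8)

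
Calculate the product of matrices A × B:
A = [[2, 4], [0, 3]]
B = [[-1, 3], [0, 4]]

Matrix multiplication:
C[0][0] = 2×-1 + 4×0 = -2
C[0][1] = 2×3 + 4×4 = 22
C[1][0] = 0×-1 + 3×0 = 0
C[1][1] = 0×3 + 3×4 = 12
Result: [[-2, 22], [0, 12]]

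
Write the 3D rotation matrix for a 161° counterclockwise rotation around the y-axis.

Rotation matrix for counterclockwise 161° around y-axis:
cos(161°) = -0.9455, sin(161°) = 0.3256
Result: [[-0.9455, 0, 0.3256], [0, 1, 0], [-0.3256, 0, -0.9455]]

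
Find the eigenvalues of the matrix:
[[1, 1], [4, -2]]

Characteristic equation: det(A - λI) = 0
λ² - (trace)λ + (det) = 0
trace = 1 + -2 = -1, det = (1)(-2) - (1)(4) = -6
λ² - (-1)λ + (-6) = 0
λ = (-1 ± √((-1)² - 4·(-6))) / 2 = (-1 ± √25) / 2
Solving: λ = -3, 2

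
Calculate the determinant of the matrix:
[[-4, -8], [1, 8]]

For a 2×2 matrix [[a, b], [c, d]], det = ad - bc
det = (-4)(8) - (-8)(1) = -32 - -8 = -24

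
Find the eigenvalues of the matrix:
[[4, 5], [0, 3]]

Characteristic equation: det(A - λI) = 0
λ² - (trace)λ + (det) = 0
trace = 4 + 3 = 7, det = (4)(3) - (5)(0) = 12
λ² - (7)λ + (12) = 0
λ = (7 ± √((7)² - 4·(12))) / 2 = (7 ± √1) / 2
Solving: λ = 3, 4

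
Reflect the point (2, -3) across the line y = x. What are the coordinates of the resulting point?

Reflection across line y = x: (2, -3) → (-3, 2)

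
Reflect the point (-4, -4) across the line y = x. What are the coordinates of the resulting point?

Reflection across line y = x: (-4, -4) → (-4, -4)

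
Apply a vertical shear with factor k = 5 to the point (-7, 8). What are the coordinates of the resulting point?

Shear matrix for vertical shear with factor k = 5:
[[1, 0], [5, 1]]
Result: (-7, 8) → (-7, -27)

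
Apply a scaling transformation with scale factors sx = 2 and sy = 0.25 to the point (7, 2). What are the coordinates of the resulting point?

Scaling matrix:
[[2, 0], [0, 0.25]]
Result: (7 × 2, 2 × 0.25) = (14, 0.5)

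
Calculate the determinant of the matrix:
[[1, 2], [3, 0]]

For a 2×2 matrix [[a, b], [c, d]], det = ad - bc
det = (1)(0) - (2)(3) = 0 - 6 = -6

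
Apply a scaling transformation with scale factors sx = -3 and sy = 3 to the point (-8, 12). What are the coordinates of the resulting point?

Scaling matrix:
[[-3, 0], [0, 3]]
Result: (-8 × -3, 12 × 3) = (24, 36)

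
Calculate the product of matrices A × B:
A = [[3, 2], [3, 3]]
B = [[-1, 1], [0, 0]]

Matrix multiplication:
C[0][0] = 3×-1 + 2×0 = -3
C[0][1] = 3×1 + 2×0 = 3
C[1][0] = 3×-1 + 3×0 = -3
C[1][1] = 3×1 + 3×0 = 3
Result: [[-3, 3], [-3, 3]]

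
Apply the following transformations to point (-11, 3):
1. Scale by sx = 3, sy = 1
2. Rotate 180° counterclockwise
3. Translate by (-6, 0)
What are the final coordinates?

Step 1: Scale → (-33, 3)
Step 2: Rotate 180° → (33, -3)
Step 3: Translate → (27, -3)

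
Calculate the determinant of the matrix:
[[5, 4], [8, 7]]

For a 2×2 matrix [[a, b], [c, d]], det = ad - bc
det = (5)(7) - (4)(8) = 35 - 32 = 3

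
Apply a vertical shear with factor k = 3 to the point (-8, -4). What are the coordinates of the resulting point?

Shear matrix for vertical shear with factor k = 3:
[[1, 0], [3, 1]]
Result: (-8, -4) → (-8, -28)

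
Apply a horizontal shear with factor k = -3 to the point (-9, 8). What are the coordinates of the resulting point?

Shear matrix for horizontal shear with factor k = -3:
[[1, -3], [0, 1]]
Result: (-9, 8) → (-33, 8)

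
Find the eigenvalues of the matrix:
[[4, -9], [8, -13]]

Characteristic equation: det(A - λI) = 0
λ² - (trace)λ + (det) = 0
trace = 4 + -13 = -9, det = (4)(-13) - (-9)(8) = 20
λ² - (-9)λ + (20) = 0
λ = (-9 ± √((-9)² - 4·(20))) / 2 = (-9 ± √1) / 2
Solving: λ = -5, -4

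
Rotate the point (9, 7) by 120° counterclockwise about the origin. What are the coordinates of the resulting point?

Rotation matrix for 120°: [[cos 120°, -sin 120°], [sin 120°, cos 120°]] ≈ [[-0.500000, -0.866025], [0.866025, -0.500000]]
[[-0.500000, -0.866025], [0.866025, -0.500000]] × [9, 7]ᵀ ≈ [-10.5622, 4.2942]ᵀ
Result: (-10.5622, 4.2942)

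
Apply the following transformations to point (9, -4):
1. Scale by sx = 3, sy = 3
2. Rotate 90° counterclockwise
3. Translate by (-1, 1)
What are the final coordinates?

Step 1: Scale → (27, -12)
Step 2: Rotate 90° → (12, 27)
Step 3: Translate → (11, 28)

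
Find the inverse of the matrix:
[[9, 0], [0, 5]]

For [[a,b],[c,d]], inverse = (1/det)·[[d,-b],[-c,a]]
det = (9)(5) - (0)(0) = 45 - 0 = 45
Inverse = (1/45)·[[5, 0], [0, 9]]
= [[1/9, 0], [0, 1/5]]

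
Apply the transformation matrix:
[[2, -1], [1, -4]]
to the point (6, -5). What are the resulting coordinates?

Matrix multiplication:
[[2, -1], [1, -4]] × [6, -5]ᵀ
= [(2)(6) + (-1)(-5), (1)(6) + (-4)(-5)]ᵀ
= [17, 26]ᵀ
Result: (17, 26)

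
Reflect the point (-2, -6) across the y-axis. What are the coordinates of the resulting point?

Reflection across y-axis: (-2, -6) → (2, -6)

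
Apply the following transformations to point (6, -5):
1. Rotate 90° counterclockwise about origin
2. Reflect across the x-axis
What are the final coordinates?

Step 1: Rotate 90° → (5, 6)
Step 2: Reflect across x-axis → (5, -6)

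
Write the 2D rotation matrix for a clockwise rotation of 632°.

Rotation matrix formula: [[cos θ, -sin θ], [sin θ, cos θ]]
A clockwise rotation by 632° is equivalent to a counterclockwise rotation by -632°.
For θ = -632°:
cos(-632°) = 0.0349
sin(-632°) = 0.9994
Result: [[0.0349, -0.9994], [0.9994, 0.0349]]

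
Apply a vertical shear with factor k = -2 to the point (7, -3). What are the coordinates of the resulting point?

Shear matrix for vertical shear with factor k = -2:
[[1, 0], [-2, 1]]
Result: (7, -3) → (7, -17)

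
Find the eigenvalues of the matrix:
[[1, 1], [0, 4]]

Characteristic equation: det(A - λI) = 0
λ² - (trace)λ + (det) = 0
trace = 1 + 4 = 5, det = (1)(4) - (1)(0) = 4
λ² - (5)λ + (4) = 0
λ = (5 ± √((5)² - 4·(4))) / 2 = (5 ± √9) / 2
Solving: λ = 1, 4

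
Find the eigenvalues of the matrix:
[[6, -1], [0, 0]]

Characteristic equation: det(A - λI) = 0
λ² - (trace)λ + (det) = 0
trace = 6 + 0 = 6, det = (6)(0) - (-1)(0) = 0
λ² - (6)λ + (0) = 0
λ = (6 ± √((6)² - 4·(0))) / 2 = (6 ± √36) / 2
Solving: λ = 0, 6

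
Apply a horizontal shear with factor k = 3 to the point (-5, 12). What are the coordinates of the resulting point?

Shear matrix for horizontal shear with factor k = 3:
[[1, 3], [0, 1]]
Result: (-5, 12) → (31, 12)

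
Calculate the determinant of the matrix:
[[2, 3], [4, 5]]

For a 2×2 matrix [[a, b], [c, d]], det = ad - bc
det = (2)(5) - (3)(4) = 10 - 12 = -2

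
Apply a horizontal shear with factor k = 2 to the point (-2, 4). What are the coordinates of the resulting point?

Shear matrix for horizontal shear with factor k = 2:
[[1, 2], [0, 1]]
Result: (-2, 4) → (6, 4)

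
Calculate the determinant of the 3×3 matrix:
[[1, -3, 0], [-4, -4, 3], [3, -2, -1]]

Expansion along first row:
det = 1·det([[-4,3],[-2,-1]]) - -3·det([[-4,3],[3,-1]]) + 0·det([[-4,-4],[3,-2]])
    = 1·(-4·-1 - 3·-2) - -3·(-4·-1 - 3·3) + 0·(-4·-2 - -4·3)
    = 1·10 - -3·-5 + 0·20
    = 10 + -15 + 0 = -5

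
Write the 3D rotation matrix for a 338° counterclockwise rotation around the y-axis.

Rotation matrix for counterclockwise 338° around y-axis:
cos(338°) = 0.9272, sin(338°) = -0.3746
Result: [[0.9272, 0, -0.3746], [0, 1, 0], [0.3746, 0, 0.9272]]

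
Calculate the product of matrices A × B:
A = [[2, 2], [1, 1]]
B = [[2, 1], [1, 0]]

Matrix multiplication:
C[0][0] = 2×2 + 2×1 = 6
C[0][1] = 2×1 + 2×0 = 2
C[1][0] = 1×2 + 1×1 = 3
C[1][1] = 1×1 + 1×0 = 1
Result: [[6, 2], [3, 1]]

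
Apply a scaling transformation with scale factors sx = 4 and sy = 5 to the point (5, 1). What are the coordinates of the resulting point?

Scaling matrix:
[[4, 0], [0, 5]]
Result: (5 × 4, 1 × 5) = (20, 5)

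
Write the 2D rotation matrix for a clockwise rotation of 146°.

Rotation matrix formula: [[cos θ, -sin θ], [sin θ, cos θ]]
A clockwise rotation by 146° is equivalent to a counterclockwise rotation by -146°.
For θ = -146°:
cos(-146°) = -0.8290
sin(-146°) = -0.5592
Result: [[-0.8290, 0.5592], [-0.5592, -0.8290]]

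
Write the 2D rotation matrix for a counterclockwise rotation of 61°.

Rotation matrix formula: [[cos θ, -sin θ], [sin θ, cos θ]]
For θ = 61°:
cos(61°) = 0.4848
sin(61°) = 0.8746
Result: [[0.4848, -0.8746], [0.8746, 0.4848]]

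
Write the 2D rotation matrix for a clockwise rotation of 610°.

Rotation matrix formula: [[cos θ, -sin θ], [sin θ, cos θ]]
A clockwise rotation by 610° is equivalent to a counterclockwise rotation by -610°.
For θ = -610°:
cos(-610°) = -0.3420
sin(-610°) = 0.9397
Result: [[-0.3420, -0.9397], [0.9397, -0.3420]]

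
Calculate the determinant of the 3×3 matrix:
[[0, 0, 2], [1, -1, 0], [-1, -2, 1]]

Expansion along first row:
det = 0·det([[-1,0],[-2,1]]) - 0·det([[1,0],[-1,1]]) + 2·det([[1,-1],[-1,-2]])
    = 0·(-1·1 - 0·-2) - 0·(1·1 - 0·-1) + 2·(1·-2 - -1·-1)
    = 0·-1 - 0·1 + 2·-3
    = 0 + 0 + -6 = -6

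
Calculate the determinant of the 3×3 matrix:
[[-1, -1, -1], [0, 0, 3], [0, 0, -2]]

Expansion along first row:
det = -1·det([[0,3],[0,-2]]) - -1·det([[0,3],[0,-2]]) + -1·det([[0,0],[0,0]])
    = -1·(0·-2 - 3·0) - -1·(0·-2 - 3·0) + -1·(0·0 - 0·0)
    = -1·0 - -1·0 + -1·0
    = 0 + 0 + 0 = 0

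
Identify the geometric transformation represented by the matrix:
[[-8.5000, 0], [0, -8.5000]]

This matrix represents: uniform scaling by factor -8.5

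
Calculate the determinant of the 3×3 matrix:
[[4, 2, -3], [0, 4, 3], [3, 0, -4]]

Expansion along first row:
det = 4·det([[4,3],[0,-4]]) - 2·det([[0,3],[3,-4]]) + -3·det([[0,4],[3,0]])
    = 4·(4·-4 - 3·0) - 2·(0·-4 - 3·3) + -3·(0·0 - 4·3)
    = 4·-16 - 2·-9 + -3·-12
    = -64 + 18 + 36 = -10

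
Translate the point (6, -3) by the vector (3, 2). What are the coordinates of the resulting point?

Translation by (3, 2) (homogeneous matrix [[1, 0, 3], [0, 1, 2], [0, 0, 1]]):
x' = 6 + 3 = 9
y' = -3 + 2 = -1
Result: (9, -1)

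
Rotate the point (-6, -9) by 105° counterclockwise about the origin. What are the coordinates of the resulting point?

Rotation matrix for 105°: [[cos 105°, -sin 105°], [sin 105°, cos 105°]] ≈ [[-0.258819, -0.965926], [0.965926, -0.258819]]
[[-0.258819, -0.965926], [0.965926, -0.258819]] × [-6, -9]ᵀ ≈ [10.2462, -3.4662]ᵀ
Result: (10.2462, -3.4662)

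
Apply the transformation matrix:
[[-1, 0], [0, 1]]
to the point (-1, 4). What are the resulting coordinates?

Matrix multiplication:
[[-1, 0], [0, 1]] × [-1, 4]ᵀ
= [(-1)(-1) + (0)(4), (0)(-1) + (1)(4)]ᵀ
= [1, 4]ᵀ
Result: (1, 4)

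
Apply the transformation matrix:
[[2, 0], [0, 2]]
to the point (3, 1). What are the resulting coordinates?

Matrix multiplication:
[[2, 0], [0, 2]] × [3, 1]ᵀ
= [(2)(3) + (0)(1), (0)(3) + (2)(1)]ᵀ
= [6, 2]ᵀ
Result: (6, 2)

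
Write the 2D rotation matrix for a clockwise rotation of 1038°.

Rotation matrix formula: [[cos θ, -sin θ], [sin θ, cos θ]]
A clockwise rotation by 1038° is equivalent to a counterclockwise rotation by -1038°.
For θ = -1038°:
cos(-1038°) = 0.7431
sin(-1038°) = 0.6691
Result: [[0.7431, -0.6691], [0.6691, 0.7431]]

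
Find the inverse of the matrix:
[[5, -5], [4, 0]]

For [[a,b],[c,d]], inverse = (1/det)·[[d,-b],[-c,a]]
det = (5)(0) - (-5)(4) = 0 - -20 = 20
Inverse = (1/20)·[[0, 5], [-4, 5]]
= [[0, 1/4], [-1/5, 1/4]]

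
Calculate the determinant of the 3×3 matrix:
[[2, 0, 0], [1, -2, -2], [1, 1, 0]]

Expansion along first row:
det = 2·det([[-2,-2],[1,0]]) - 0·det([[1,-2],[1,0]]) + 0·det([[1,-2],[1,1]])
    = 2·(-2·0 - -2·1) - 0·(1·0 - -2·1) + 0·(1·1 - -2·1)
    = 2·2 - 0·2 + 0·3
    = 4 + 0 + 0 = 4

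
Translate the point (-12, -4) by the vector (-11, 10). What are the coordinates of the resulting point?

Translation by (-11, 10) (homogeneous matrix [[1, 0, -11], [0, 1, 10], [0, 0, 1]]):
x' = -12 + -11 = -23
y' = -4 + 10 = 6
Result: (-23, 6)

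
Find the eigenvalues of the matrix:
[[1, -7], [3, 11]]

Characteristic equation: det(A - λI) = 0
λ² - (trace)λ + (det) = 0
trace = 1 + 11 = 12, det = (1)(11) - (-7)(3) = 32
λ² - (12)λ + (32) = 0
λ = (12 ± √((12)² - 4·(32))) / 2 = (12 ± √16) / 2
Solving: λ = 4, 8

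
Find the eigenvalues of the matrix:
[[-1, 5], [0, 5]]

Characteristic equation: det(A - λI) = 0
λ² - (trace)λ + (det) = 0
trace = -1 + 5 = 4, det = (-1)(5) - (5)(0) = -5
λ² - (4)λ + (-5) = 0
λ = (4 ± √((4)² - 4·(-5))) / 2 = (4 ± √36) / 2
Solving: λ = -1, 5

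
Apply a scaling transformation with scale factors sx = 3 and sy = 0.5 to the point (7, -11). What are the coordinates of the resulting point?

Scaling matrix:
[[3, 0], [0, 0.50]]
Result: (7 × 3, -11 × 0.5) = (21, -5.5)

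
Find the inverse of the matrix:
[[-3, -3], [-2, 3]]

For [[a,b],[c,d]], inverse = (1/det)·[[d,-b],[-c,a]]
det = (-3)(3) - (-3)(-2) = -9 - 6 = -15
Inverse = (1/-15)·[[3, 3], [2, -3]]
= [[-1/5, -1/5], [-2/15, 1/5]]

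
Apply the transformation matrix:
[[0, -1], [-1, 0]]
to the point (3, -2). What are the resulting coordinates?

Matrix multiplication:
[[0, -1], [-1, 0]] × [3, -2]ᵀ
= [(0)(3) + (-1)(-2), (-1)(3) + (0)(-2)]ᵀ
= [2, -3]ᵀ
Result: (2, -3)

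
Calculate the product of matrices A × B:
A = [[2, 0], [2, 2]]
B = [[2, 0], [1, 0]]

Matrix multiplication:
C[0][0] = 2×2 + 0×1 = 4
C[0][1] = 2×0 + 0×0 = 0
C[1][0] = 2×2 + 2×1 = 6
C[1][1] = 2×0 + 2×0 = 0
Result: [[4, 0], [6, 0]]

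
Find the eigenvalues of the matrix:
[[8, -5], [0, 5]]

Characteristic equation: det(A - λI) = 0
λ² - (trace)λ + (det) = 0
trace = 8 + 5 = 13, det = (8)(5) - (-5)(0) = 40
λ² - (13)λ + (40) = 0
λ = (13 ± √((13)² - 4·(40))) / 2 = (13 ± √9) / 2
Solving: λ = 5, 8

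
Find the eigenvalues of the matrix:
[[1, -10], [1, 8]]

Characteristic equation: det(A - λI) = 0
λ² - (trace)λ + (det) = 0
trace = 1 + 8 = 9, det = (1)(8) - (-10)(1) = 18
λ² - (9)λ + (18) = 0
λ = (9 ± √((9)² - 4·(18))) / 2 = (9 ± √9) / 2
Solving: λ = 3, 6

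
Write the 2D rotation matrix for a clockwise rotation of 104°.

Rotation matrix formula: [[cos θ, -sin θ], [sin θ, cos θ]]
A clockwise rotation by 104° is equivalent to a counterclockwise rotation by -104°.
For θ = -104°:
cos(-104°) = -0.2419
sin(-104°) = -0.9703
Result: [[-0.2419, 0.9703], [-0.9703, -0.2419]]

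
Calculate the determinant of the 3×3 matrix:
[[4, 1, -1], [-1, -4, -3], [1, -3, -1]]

Expansion along first row:
det = 4·det([[-4,-3],[-3,-1]]) - 1·det([[-1,-3],[1,-1]]) + -1·det([[-1,-4],[1,-3]])
    = 4·(-4·-1 - -3·-3) - 1·(-1·-1 - -3·1) + -1·(-1·-3 - -4·1)
    = 4·-5 - 1·4 + -1·7
    = -20 + -4 + -7 = -31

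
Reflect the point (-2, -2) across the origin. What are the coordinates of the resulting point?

Reflection across origin: (-2, -2) → (2, 2)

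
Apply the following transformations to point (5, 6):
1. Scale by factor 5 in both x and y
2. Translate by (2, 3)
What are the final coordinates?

Step 1: Scale (5, 6) by 5 → (25, 30)
Step 2: Translate by (2, 3) → (27, 33)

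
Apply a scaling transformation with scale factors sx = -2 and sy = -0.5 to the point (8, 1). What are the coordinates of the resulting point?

Scaling matrix:
[[-2, 0], [0, -0.50]]
Result: (8 × -2, 1 × -0.5) = (-16, -0.5)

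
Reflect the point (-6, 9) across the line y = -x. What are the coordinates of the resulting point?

Reflection across line y = -x: (-6, 9) → (-9, 6)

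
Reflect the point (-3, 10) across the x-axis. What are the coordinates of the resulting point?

Reflection across x-axis: (-3, 10) → (-3, -10)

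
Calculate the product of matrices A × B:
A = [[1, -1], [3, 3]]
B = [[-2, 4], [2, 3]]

Matrix multiplication:
C[0][0] = 1×-2 + -1×2 = -4
C[0][1] = 1×4 + -1×3 = 1
C[1][0] = 3×-2 + 3×2 = 0
C[1][1] = 3×4 + 3×3 = 21
Result: [[-4, 1], [0, 21]]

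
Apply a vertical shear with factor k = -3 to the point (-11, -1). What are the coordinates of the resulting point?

Shear matrix for vertical shear with factor k = -3:
[[1, 0], [-3, 1]]
Result: (-11, -1) → (-11, 32)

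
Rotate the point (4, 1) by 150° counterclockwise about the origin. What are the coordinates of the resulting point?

Rotation matrix for 150°: [[cos 150°, -sin 150°], [sin 150°, cos 150°]] ≈ [[-0.866025, -0.500000], [0.500000, -0.866025]]
[[-0.866025, -0.500000], [0.500000, -0.866025]] × [4, 1]ᵀ ≈ [-3.9641, 1.1340]ᵀ
Result: (-3.9641, 1.1340)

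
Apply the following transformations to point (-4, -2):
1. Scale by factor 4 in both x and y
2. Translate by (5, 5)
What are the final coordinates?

Step 1: Scale (-4, -2) by 4 → (-16, -8)
Step 2: Translate by (5, 5) → (-11, -3)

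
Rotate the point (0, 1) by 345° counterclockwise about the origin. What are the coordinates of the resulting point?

Rotation matrix for 345°: [[cos 345°, -sin 345°], [sin 345°, cos 345°]] ≈ [[0.965926, 0.258819], [-0.258819, 0.965926]]
[[0.965926, 0.258819], [-0.258819, 0.965926]] × [0, 1]ᵀ ≈ [0.2588, 0.9659]ᵀ
Result: (0.2588, 0.9659)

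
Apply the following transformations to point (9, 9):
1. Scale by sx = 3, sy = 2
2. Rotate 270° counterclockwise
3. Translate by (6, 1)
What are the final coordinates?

Step 1: Scale → (27, 18)
Step 2: Rotate 270° → (18, -27)
Step 3: Translate → (24, -26)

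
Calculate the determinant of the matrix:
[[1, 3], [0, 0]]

For a 2×2 matrix [[a, b], [c, d]], det = ad - bc
det = (1)(0) - (3)(0) = 0 - 0 = 0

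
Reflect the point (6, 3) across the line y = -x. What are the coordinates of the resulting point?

Reflection across line y = -x: (6, 3) → (-3, -6)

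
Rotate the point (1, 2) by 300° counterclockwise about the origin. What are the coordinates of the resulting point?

Rotation matrix for 300°: [[cos 300°, -sin 300°], [sin 300°, cos 300°]] ≈ [[0.500000, 0.866025], [-0.866025, 0.500000]]
[[0.500000, 0.866025], [-0.866025, 0.500000]] × [1, 2]ᵀ ≈ [2.2321, 0.1340]ᵀ
Result: (2.2321, 0.1340)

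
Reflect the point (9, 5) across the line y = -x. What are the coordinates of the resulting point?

Reflection across line y = -x: (9, 5) → (-5, -9)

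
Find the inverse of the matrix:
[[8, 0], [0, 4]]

For [[a,b],[c,d]], inverse = (1/det)·[[d,-b],[-c,a]]
det = (8)(4) - (0)(0) = 32 - 0 = 32
Inverse = (1/32)·[[4, 0], [0, 8]]
= [[1/8, 0], [0, 1/4]]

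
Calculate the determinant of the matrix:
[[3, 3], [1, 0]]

For a 2×2 matrix [[a, b], [c, d]], det = ad - bc
det = (3)(0) - (3)(1) = 0 - 3 = -3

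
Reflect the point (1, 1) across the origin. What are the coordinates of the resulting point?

Reflection across origin: (1, 1) → (-1, -1)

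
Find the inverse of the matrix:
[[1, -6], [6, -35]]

For [[a,b],[c,d]], inverse = (1/det)·[[d,-b],[-c,a]]
det = (1)(-35) - (-6)(6) = -35 - -36 = 1
Inverse = [[-35, 6], [-6, 1]]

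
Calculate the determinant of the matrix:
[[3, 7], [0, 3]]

For a 2×2 matrix [[a, b], [c, d]], det = ad - bc
det = (3)(3) - (7)(0) = 9 - 0 = 9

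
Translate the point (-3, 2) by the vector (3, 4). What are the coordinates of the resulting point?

Translation by (3, 4) (homogeneous matrix [[1, 0, 3], [0, 1, 4], [0, 0, 1]]):
x' = -3 + 3 = 0
y' = 2 + 4 = 6
Result: (0, 6)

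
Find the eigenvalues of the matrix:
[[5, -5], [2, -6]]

Characteristic equation: det(A - λI) = 0
λ² - (trace)λ + (det) = 0
trace = 5 + -6 = -1, det = (5)(-6) - (-5)(2) = -20
λ² - (-1)λ + (-20) = 0
λ = (-1 ± √((-1)² - 4·(-20))) / 2 = (-1 ± √81) / 2
Solving: λ = -5, 4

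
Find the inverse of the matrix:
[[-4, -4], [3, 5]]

For [[a,b],[c,d]], inverse = (1/det)·[[d,-b],[-c,a]]
det = (-4)(5) - (-4)(3) = -20 - -12 = -8
Inverse = (1/-8)·[[5, 4], [-3, -4]]
= [[-5/8, -1/2], [3/8, 1/2]]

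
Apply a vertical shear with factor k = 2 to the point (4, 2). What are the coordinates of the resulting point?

Shear matrix for vertical shear with factor k = 2:
[[1, 0], [2, 1]]
Result: (4, 2) → (4, 10)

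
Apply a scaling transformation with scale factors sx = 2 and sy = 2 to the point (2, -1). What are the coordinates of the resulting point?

Scaling matrix:
[[2, 0], [0, 2]]
Result: (2 × 2, -1 × 2) = (4, -2)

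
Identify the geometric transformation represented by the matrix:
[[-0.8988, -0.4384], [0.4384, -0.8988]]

This matrix represents: rotation by 154° counterclockwise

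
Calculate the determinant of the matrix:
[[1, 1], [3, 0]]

For a 2×2 matrix [[a, b], [c, d]], det = ad - bc
det = (1)(0) - (1)(3) = 0 - 3 = -3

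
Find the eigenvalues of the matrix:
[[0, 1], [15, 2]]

Characteristic equation: det(A - λI) = 0
λ² - (trace)λ + (det) = 0
trace = 0 + 2 = 2, det = (0)(2) - (1)(15) = -15
λ² - (2)λ + (-15) = 0
λ = (2 ± √((2)² - 4·(-15))) / 2 = (2 ± √64) / 2
Solving: λ = -3, 5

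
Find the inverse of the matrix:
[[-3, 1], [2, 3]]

For [[a,b],[c,d]], inverse = (1/det)·[[d,-b],[-c,a]]
det = (-3)(3) - (1)(2) = -9 - 2 = -11
Inverse = (1/-11)·[[3, -1], [-2, -3]]
= [[-3/11, 1/11], [2/11, 3/11]]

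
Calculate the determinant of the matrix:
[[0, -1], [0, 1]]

For a 2×2 matrix [[a, b], [c, d]], det = ad - bc
det = (0)(1) - (-1)(0) = 0 - 0 = 0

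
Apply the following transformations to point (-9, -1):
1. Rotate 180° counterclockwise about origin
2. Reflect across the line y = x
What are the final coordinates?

Step 1: Rotate 180° → (9, 1)
Step 2: Reflect across line y = x → (1, 9)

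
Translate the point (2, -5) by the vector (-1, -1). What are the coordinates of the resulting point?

Translation by (-1, -1) (homogeneous matrix [[1, 0, -1], [0, 1, -1], [0, 0, 1]]):
x' = 2 + -1 = 1
y' = -5 + -1 = -6
Result: (1, -6)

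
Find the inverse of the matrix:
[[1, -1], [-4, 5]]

For [[a,b],[c,d]], inverse = (1/det)·[[d,-b],[-c,a]]
det = (1)(5) - (-1)(-4) = 5 - 4 = 1
Inverse = [[5, 1], [4, 1]]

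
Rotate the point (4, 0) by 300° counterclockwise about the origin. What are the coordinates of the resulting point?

Rotation matrix for 300°: [[cos 300°, -sin 300°], [sin 300°, cos 300°]] ≈ [[0.500000, 0.866025], [-0.866025, 0.500000]]
[[0.500000, 0.866025], [-0.866025, 0.500000]] × [4, 0]ᵀ ≈ [2, -3.4641]ᵀ
Result: (2, -3.4641)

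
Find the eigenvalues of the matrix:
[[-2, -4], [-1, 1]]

Characteristic equation: det(A - λI) = 0
λ² - (trace)λ + (det) = 0
trace = -2 + 1 = -1, det = (-2)(1) - (-4)(-1) = -6
λ² - (-1)λ + (-6) = 0
λ = (-1 ± √((-1)² - 4·(-6))) / 2 = (-1 ± √25) / 2
Solving: λ = -3, 2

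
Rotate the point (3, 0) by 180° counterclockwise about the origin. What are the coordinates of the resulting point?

Rotation matrix for 180°: [[cos 180°, -sin 180°], [sin 180°, cos 180°]] = [[-1, 0], [0, -1]]
[[-1, 0], [0, -1]] × [3, 0]ᵀ = [-3, 0]ᵀ
Result: (-3, 0)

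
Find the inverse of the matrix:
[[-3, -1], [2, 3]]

For [[a,b],[c,d]], inverse = (1/det)·[[d,-b],[-c,a]]
det = (-3)(3) - (-1)(2) = -9 - -2 = -7
Inverse = (1/-7)·[[3, 1], [-2, -3]]
= [[-3/7, -1/7], [2/7, 3/7]]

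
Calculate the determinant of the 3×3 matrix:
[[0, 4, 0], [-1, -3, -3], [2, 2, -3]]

Expansion along first row:
det = 0·det([[-3,-3],[2,-3]]) - 4·det([[-1,-3],[2,-3]]) + 0·det([[-1,-3],[2,2]])
    = 0·(-3·-3 - -3·2) - 4·(-1·-3 - -3·2) + 0·(-1·2 - -3·2)
    = 0·15 - 4·9 + 0·4
    = 0 + -36 + 0 = -36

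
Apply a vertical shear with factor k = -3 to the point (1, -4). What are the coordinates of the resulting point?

Shear matrix for vertical shear with factor k = -3:
[[1, 0], [-3, 1]]
Result: (1, -4) → (1, -7)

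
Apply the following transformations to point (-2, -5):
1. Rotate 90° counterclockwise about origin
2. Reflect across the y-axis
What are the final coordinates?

Step 1: Rotate 90° → (5, -2)
Step 2: Reflect across y-axis → (-5, -2)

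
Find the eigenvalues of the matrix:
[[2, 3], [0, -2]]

Characteristic equation: det(A - λI) = 0
λ² - (trace)λ + (det) = 0
trace = 2 + -2 = 0, det = (2)(-2) - (3)(0) = -4
λ² - (0)λ + (-4) = 0
λ = (0 ± √((0)² - 4·(-4))) / 2 = (0 ± √16) / 2
Solving: λ = -2, 2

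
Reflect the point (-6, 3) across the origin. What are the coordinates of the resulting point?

Reflection across origin: (-6, 3) → (6, -3)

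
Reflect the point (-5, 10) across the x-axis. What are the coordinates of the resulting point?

Reflection across x-axis: (-5, 10) → (-5, -10)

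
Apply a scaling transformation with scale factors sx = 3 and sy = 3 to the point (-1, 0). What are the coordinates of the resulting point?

Scaling matrix:
[[3, 0], [0, 3]]
Result: (-1 × 3, 0 × 3) = (-3, 0)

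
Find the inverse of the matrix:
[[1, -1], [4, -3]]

For [[a,b],[c,d]], inverse = (1/det)·[[d,-b],[-c,a]]
det = (1)(-3) - (-1)(4) = -3 - -4 = 1
Inverse = [[-3, 1], [-4, 1]]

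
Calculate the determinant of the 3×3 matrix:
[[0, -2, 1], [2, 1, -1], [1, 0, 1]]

Expansion along first row:
det = 0·det([[1,-1],[0,1]]) - -2·det([[2,-1],[1,1]]) + 1·det([[2,1],[1,0]])
    = 0·(1·1 - -1·0) - -2·(2·1 - -1·1) + 1·(2·0 - 1·1)
    = 0·1 - -2·3 + 1·-1
    = 0 + 6 + -1 = 5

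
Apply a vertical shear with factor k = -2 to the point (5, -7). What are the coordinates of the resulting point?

Shear matrix for vertical shear with factor k = -2:
[[1, 0], [-2, 1]]
Result: (5, -7) → (5, -17)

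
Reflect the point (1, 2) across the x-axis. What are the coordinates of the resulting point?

Reflection across x-axis: (1, 2) → (1, -2)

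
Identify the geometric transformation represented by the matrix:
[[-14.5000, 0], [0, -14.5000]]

This matrix represents: uniform scaling by factor -14.5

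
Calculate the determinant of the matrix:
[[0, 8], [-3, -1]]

For a 2×2 matrix [[a, b], [c, d]], det = ad - bc
det = (0)(-1) - (8)(-3) = 0 - -24 = 24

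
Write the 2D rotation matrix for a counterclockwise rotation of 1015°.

Rotation matrix formula: [[cos θ, -sin θ], [sin θ, cos θ]]
For θ = 1015°:
cos(1015°) = 0.4226
sin(1015°) = -0.9063
Result: [[0.4226, 0.9063], [-0.9063, 0.4226]]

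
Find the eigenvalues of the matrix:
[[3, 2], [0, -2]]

Characteristic equation: det(A - λI) = 0
λ² - (trace)λ + (det) = 0
trace = 3 + -2 = 1, det = (3)(-2) - (2)(0) = -6
λ² - (1)λ + (-6) = 0
λ = (1 ± √((1)² - 4·(-6))) / 2 = (1 ± √25) / 2
Solving: λ = -2, 3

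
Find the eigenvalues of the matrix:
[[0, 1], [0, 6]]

Characteristic equation: det(A - λI) = 0
λ² - (trace)λ + (det) = 0
trace = 0 + 6 = 6, det = (0)(6) - (1)(0) = 0
λ² - (6)λ + (0) = 0
λ = (6 ± √((6)² - 4·(0))) / 2 = (6 ± √36) / 2
Solving: λ = 0, 6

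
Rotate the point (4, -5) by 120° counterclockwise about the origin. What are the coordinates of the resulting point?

Rotation matrix for 120°: [[cos 120°, -sin 120°], [sin 120°, cos 120°]] ≈ [[-0.500000, -0.866025], [0.866025, -0.500000]]
[[-0.500000, -0.866025], [0.866025, -0.500000]] × [4, -5]ᵀ ≈ [2.3301, 5.9641]ᵀ
Result: (2.3301, 5.9641)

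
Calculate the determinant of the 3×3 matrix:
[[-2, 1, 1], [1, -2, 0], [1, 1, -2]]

Expansion along first row:
det = -2·det([[-2,0],[1,-2]]) - 1·det([[1,0],[1,-2]]) + 1·det([[1,-2],[1,1]])
    = -2·(-2·-2 - 0·1) - 1·(1·-2 - 0·1) + 1·(1·1 - -2·1)
    = -2·4 - 1·-2 + 1·3
    = -8 + 2 + 3 = -3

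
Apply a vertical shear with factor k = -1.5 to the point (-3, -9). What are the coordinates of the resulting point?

Shear matrix for vertical shear with factor k = -1.5:
[[1, 0], [-1.50, 1]]
Result: (-3, -9) → (-3, -4.5)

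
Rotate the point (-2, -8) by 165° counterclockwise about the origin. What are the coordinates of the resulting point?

Rotation matrix for 165°: [[cos 165°, -sin 165°], [sin 165°, cos 165°]] ≈ [[-0.965926, -0.258819], [0.258819, -0.965926]]
[[-0.965926, -0.258819], [0.258819, -0.965926]] × [-2, -8]ᵀ ≈ [4.0024, 7.2098]ᵀ
Result: (4.0024, 7.2098)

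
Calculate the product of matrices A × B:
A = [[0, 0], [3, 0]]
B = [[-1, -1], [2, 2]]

Matrix multiplication:
C[0][0] = 0×-1 + 0×2 = 0
C[0][1] = 0×-1 + 0×2 = 0
C[1][0] = 3×-1 + 0×2 = -3
C[1][1] = 3×-1 + 0×2 = -3
Result: [[0, 0], [-3, -3]]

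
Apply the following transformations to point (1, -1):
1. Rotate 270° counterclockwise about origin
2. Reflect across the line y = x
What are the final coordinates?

Step 1: Rotate 270° → (-1, -1)
Step 2: Reflect across line y = x → (-1, -1)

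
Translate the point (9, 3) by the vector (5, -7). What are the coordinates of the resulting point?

Translation by (5, -7) (homogeneous matrix [[1, 0, 5], [0, 1, -7], [0, 0, 1]]):
x' = 9 + 5 = 14
y' = 3 + -7 = -4
Result: (14, -4)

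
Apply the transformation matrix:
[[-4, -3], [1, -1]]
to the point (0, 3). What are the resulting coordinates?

Matrix multiplication:
[[-4, -3], [1, -1]] × [0, 3]ᵀ
= [(-4)(0) + (-3)(3), (1)(0) + (-1)(3)]ᵀ
= [-9, -3]ᵀ
Result: (-9, -3)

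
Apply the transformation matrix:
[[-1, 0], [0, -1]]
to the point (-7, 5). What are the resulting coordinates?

Matrix multiplication:
[[-1, 0], [0, -1]] × [-7, 5]ᵀ
= [(-1)(-7) + (0)(5), (0)(-7) + (-1)(5)]ᵀ
= [7, -5]ᵀ
Result: (7, -5)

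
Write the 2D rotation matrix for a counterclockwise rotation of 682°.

Rotation matrix formula: [[cos θ, -sin θ], [sin θ, cos θ]]
For θ = 682°:
cos(682°) = 0.7880
sin(682°) = -0.6157
Result: [[0.7880, 0.6157], [-0.6157, 0.7880]]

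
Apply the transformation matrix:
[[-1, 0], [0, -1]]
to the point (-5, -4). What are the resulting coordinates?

Matrix multiplication:
[[-1, 0], [0, -1]] × [-5, -4]ᵀ
= [(-1)(-5) + (0)(-4), (0)(-5) + (-1)(-4)]ᵀ
= [5, 4]ᵀ
Result: (5, 4)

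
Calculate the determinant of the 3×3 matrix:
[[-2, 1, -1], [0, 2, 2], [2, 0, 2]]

Expansion along first row:
det = -2·det([[2,2],[0,2]]) - 1·det([[0,2],[2,2]]) + -1·det([[0,2],[2,0]])
    = -2·(2·2 - 2·0) - 1·(0·2 - 2·2) + -1·(0·0 - 2·2)
    = -2·4 - 1·-4 + -1·-4
    = -8 + 4 + 4 = 0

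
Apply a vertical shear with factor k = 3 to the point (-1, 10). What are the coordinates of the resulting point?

Shear matrix for vertical shear with factor k = 3:
[[1, 0], [3, 1]]
Result: (-1, 10) → (-1, 7)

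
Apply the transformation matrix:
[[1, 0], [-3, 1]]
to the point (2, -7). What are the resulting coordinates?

Matrix multiplication:
[[1, 0], [-3, 1]] × [2, -7]ᵀ
= [(1)(2) + (0)(-7), (-3)(2) + (1)(-7)]ᵀ
= [2, -13]ᵀ
Result: (2, -13)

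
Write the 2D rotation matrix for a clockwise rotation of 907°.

Rotation matrix formula: [[cos θ, -sin θ], [sin θ, cos θ]]
A clockwise rotation by 907° is equivalent to a counterclockwise rotation by -907°.
For θ = -907°:
cos(-907°) = -0.9925
sin(-907°) = 0.1219
Result: [[-0.9925, -0.1219], [0.1219, -0.9925]]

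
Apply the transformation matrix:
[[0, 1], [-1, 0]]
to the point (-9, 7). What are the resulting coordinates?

Matrix multiplication:
[[0, 1], [-1, 0]] × [-9, 7]ᵀ
= [(0)(-9) + (1)(7), (-1)(-9) + (0)(7)]ᵀ
= [7, 9]ᵀ
Result: (7, 9)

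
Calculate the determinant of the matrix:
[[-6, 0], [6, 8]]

For a 2×2 matrix [[a, b], [c, d]], det = ad - bc
det = (-6)(8) - (0)(6) = -48 - 0 = -48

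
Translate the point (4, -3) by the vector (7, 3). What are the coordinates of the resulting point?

Translation by (7, 3) (homogeneous matrix [[1, 0, 7], [0, 1, 3], [0, 0, 1]]):
x' = 4 + 7 = 11
y' = -3 + 3 = 0
Result: (11, 0)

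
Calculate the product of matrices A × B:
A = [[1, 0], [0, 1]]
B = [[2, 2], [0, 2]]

Matrix multiplication:
C[0][0] = 1×2 + 0×0 = 2
C[0][1] = 1×2 + 0×2 = 2
C[1][0] = 0×2 + 1×0 = 0
C[1][1] = 0×2 + 1×2 = 2
Result: [[2, 2], [0, 2]]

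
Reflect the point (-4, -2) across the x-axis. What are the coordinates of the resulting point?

Reflection across x-axis: (-4, -2) → (-4, 2)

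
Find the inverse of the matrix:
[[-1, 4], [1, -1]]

For [[a,b],[c,d]], inverse = (1/det)·[[d,-b],[-c,a]]
det = (-1)(-1) - (4)(1) = 1 - 4 = -3
Inverse = (1/-3)·[[-1, -4], [-1, -1]]
= [[1/3, 4/3], [1/3, 1/3]]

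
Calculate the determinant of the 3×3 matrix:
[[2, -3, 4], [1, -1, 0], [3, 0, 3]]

Expansion along first row:
det = 2·det([[-1,0],[0,3]]) - -3·det([[1,0],[3,3]]) + 4·det([[1,-1],[3,0]])
    = 2·(-1·3 - 0·0) - -3·(1·3 - 0·3) + 4·(1·0 - -1·3)
    = 2·-3 - -3·3 + 4·3
    = -6 + 9 + 12 = 15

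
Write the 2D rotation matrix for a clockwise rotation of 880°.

Rotation matrix formula: [[cos θ, -sin θ], [sin θ, cos θ]]
A clockwise rotation by 880° is equivalent to a counterclockwise rotation by -880°.
For θ = -880°:
cos(-880°) = -0.9397
sin(-880°) = -0.3420
Result: [[-0.9397, 0.3420], [-0.3420, -0.9397]]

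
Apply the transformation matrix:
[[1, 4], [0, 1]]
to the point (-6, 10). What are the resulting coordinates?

Matrix multiplication:
[[1, 4], [0, 1]] × [-6, 10]ᵀ
= [(1)(-6) + (4)(10), (0)(-6) + (1)(10)]ᵀ
= [34, 10]ᵀ
Result: (34, 10)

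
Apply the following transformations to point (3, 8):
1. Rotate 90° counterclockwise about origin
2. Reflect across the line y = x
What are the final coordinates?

Step 1: Rotate 90° → (-8, 3)
Step 2: Reflect across line y = x → (3, -8)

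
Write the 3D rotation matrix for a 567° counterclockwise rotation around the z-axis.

Rotation matrix for counterclockwise 567° around z-axis:
cos(567°) = -0.8910, sin(567°) = -0.4540
Result: [[-0.8910, 0.4540, 0], [-0.4540, -0.8910, 0], [0, 0, 1]]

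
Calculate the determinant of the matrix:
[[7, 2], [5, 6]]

For a 2×2 matrix [[a, b], [c, d]], det = ad - bc
det = (7)(6) - (2)(5) = 42 - 10 = 32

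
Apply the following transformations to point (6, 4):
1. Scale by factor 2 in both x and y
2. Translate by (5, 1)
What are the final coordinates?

Step 1: Scale (6, 4) by 2 → (12, 8)
Step 2: Translate by (5, 1) → (17, 9)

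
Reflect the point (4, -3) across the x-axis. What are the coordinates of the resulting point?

Reflection across x-axis: (4, -3) → (4, 3)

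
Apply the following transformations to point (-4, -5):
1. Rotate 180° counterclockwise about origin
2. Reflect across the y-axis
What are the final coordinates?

Step 1: Rotate 180° → (4, 5)
Step 2: Reflect across y-axis → (-4, 5)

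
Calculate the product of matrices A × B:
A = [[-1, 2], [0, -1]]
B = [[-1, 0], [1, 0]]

Matrix multiplication:
C[0][0] = -1×-1 + 2×1 = 3
C[0][1] = -1×0 + 2×0 = 0
C[1][0] = 0×-1 + -1×1 = -1
C[1][1] = 0×0 + -1×0 = 0
Result: [[3, 0], [-1, 0]]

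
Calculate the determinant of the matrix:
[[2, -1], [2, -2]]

For a 2×2 matrix [[a, b], [c, d]], det = ad - bc
det = (2)(-2) - (-1)(2) = -4 - -2 = -2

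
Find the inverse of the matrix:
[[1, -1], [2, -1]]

For [[a,b],[c,d]], inverse = (1/det)·[[d,-b],[-c,a]]
det = (1)(-1) - (-1)(2) = -1 - -2 = 1
Inverse = [[-1, 1], [-2, 1]]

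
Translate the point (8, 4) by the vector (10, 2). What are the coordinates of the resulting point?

Translation by (10, 2) (homogeneous matrix [[1, 0, 10], [0, 1, 2], [0, 0, 1]]):
x' = 8 + 10 = 18
y' = 4 + 2 = 6
Result: (18, 6)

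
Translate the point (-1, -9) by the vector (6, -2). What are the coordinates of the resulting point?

Translation by (6, -2) (homogeneous matrix [[1, 0, 6], [0, 1, -2], [0, 0, 1]]):
x' = -1 + 6 = 5
y' = -9 + -2 = -11
Result: (5, -11)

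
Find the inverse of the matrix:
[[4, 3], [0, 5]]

For [[a,b],[c,d]], inverse = (1/det)·[[d,-b],[-c,a]]
det = (4)(5) - (3)(0) = 20 - 0 = 20
Inverse = (1/20)·[[5, -3], [0, 4]]
= [[1/4, -3/20], [0, 1/5]]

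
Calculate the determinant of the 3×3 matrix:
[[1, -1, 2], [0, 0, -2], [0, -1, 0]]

Expansion along first row:
det = 1·det([[0,-2],[-1,0]]) - -1·det([[0,-2],[0,0]]) + 2·det([[0,0],[0,-1]])
    = 1·(0·0 - -2·-1) - -1·(0·0 - -2·0) + 2·(0·-1 - 0·0)
    = 1·-2 - -1·0 + 2·0
    = -2 + 0 + 0 = -2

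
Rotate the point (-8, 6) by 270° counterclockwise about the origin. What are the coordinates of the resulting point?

Rotation matrix for 270°: [[cos 270°, -sin 270°], [sin 270°, cos 270°]] = [[0, 1], [-1, 0]]
[[0, 1], [-1, 0]] × [-8, 6]ᵀ = [6, 8]ᵀ
Result: (6, 8)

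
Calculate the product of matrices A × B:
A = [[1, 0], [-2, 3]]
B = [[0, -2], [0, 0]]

Matrix multiplication:
C[0][0] = 1×0 + 0×0 = 0
C[0][1] = 1×-2 + 0×0 = -2
C[1][0] = -2×0 + 3×0 = 0
C[1][1] = -2×-2 + 3×0 = 4
Result: [[0, -2], [0, 4]]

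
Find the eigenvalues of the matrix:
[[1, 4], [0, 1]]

Characteristic equation: det(A - λI) = 0
λ² - (trace)λ + (det) = 0
trace = 1 + 1 = 2, det = (1)(1) - (4)(0) = 1
λ² - (2)λ + (1) = 0
λ = (2 ± √((2)² - 4·(1))) / 2 = (2 ± √0) / 2
Solving: λ = 1, 1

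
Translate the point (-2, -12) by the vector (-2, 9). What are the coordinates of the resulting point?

Translation by (-2, 9) (homogeneous matrix [[1, 0, -2], [0, 1, 9], [0, 0, 1]]):
x' = -2 + -2 = -4
y' = -12 + 9 = -3
Result: (-4, -3)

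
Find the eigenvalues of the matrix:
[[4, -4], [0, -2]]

Characteristic equation: det(A - λI) = 0
λ² - (trace)λ + (det) = 0
trace = 4 + -2 = 2, det = (4)(-2) - (-4)(0) = -8
λ² - (2)λ + (-8) = 0
λ = (2 ± √((2)² - 4·(-8))) / 2 = (2 ± √36) / 2
Solving: λ = -2, 4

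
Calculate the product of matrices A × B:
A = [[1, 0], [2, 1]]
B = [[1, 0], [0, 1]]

Matrix multiplication:
C[0][0] = 1×1 + 0×0 = 1
C[0][1] = 1×0 + 0×1 = 0
C[1][0] = 2×1 + 1×0 = 2
C[1][1] = 2×0 + 1×1 = 1
Result: [[1, 0], [2, 1]]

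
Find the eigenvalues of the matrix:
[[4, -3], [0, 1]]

Characteristic equation: det(A - λI) = 0
λ² - (trace)λ + (det) = 0
trace = 4 + 1 = 5, det = (4)(1) - (-3)(0) = 4
λ² - (5)λ + (4) = 0
λ = (5 ± √((5)² - 4·(4))) / 2 = (5 ± √9) / 2
Solving: λ = 1, 4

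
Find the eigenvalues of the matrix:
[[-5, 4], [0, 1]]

Characteristic equation: det(A - λI) = 0
λ² - (trace)λ + (det) = 0
trace = -5 + 1 = -4, det = (-5)(1) - (4)(0) = -5
λ² - (-4)λ + (-5) = 0
λ = (-4 ± √((-4)² - 4·(-5))) / 2 = (-4 ± √36) / 2
Solving: λ = -5, 1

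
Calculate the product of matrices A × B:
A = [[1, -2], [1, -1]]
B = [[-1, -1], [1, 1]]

Matrix multiplication:
C[0][0] = 1×-1 + -2×1 = -3
C[0][1] = 1×-1 + -2×1 = -3
C[1][0] = 1×-1 + -1×1 = -2
C[1][1] = 1×-1 + -1×1 = -2
Result: [[-3, -3], [-2, -2]]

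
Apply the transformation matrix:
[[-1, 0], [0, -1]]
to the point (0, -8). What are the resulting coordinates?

Matrix multiplication:
[[-1, 0], [0, -1]] × [0, -8]ᵀ
= [(-1)(0) + (0)(-8), (0)(0) + (-1)(-8)]ᵀ
= [0, 8]ᵀ
Result: (0, 8)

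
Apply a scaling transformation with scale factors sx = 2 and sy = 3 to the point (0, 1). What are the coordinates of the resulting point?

Scaling matrix:
[[2, 0], [0, 3]]
Result: (0 × 2, 1 × 3) = (0, 3)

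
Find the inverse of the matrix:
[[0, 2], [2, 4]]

For [[a,b],[c,d]], inverse = (1/det)·[[d,-b],[-c,a]]
det = (0)(4) - (2)(2) = 0 - 4 = -4
Inverse = (1/-4)·[[4, -2], [-2, 0]]
= [[-1, 1/2], [1/2, 0]]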